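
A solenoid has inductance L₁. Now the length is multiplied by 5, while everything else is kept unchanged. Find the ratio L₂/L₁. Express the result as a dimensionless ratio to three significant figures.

L₂/L₁ = 0.200

For a solenoid, L ∝ μᵣN²A/ℓ.
L₂/L₁ = (5)^-1 = 0.200.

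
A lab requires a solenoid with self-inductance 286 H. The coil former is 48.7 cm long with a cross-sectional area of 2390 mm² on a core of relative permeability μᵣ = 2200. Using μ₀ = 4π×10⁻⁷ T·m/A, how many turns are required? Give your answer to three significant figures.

N ≈ 4590 turns

A = 2390 mm² = 2.390×10^-3 m².
From L = μ₀μᵣN²A/ℓ, N = √(Lℓ / (μ₀μᵣA)).
N = √[(286)(0.487) / ((4π×10⁻⁷)(2200)×2.390×10^-3)] = √(2.108×10^7) ≈ 4591.3.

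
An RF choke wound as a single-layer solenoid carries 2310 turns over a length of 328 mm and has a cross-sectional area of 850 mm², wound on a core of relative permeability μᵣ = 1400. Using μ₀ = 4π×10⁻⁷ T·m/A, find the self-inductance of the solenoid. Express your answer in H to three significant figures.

L ≈ 24.3 H

A = 850 mm² = 8.500×10^-4 m².
For a long solenoid, L = μ₀μᵣN²A/ℓ.
L = (4π×10⁻⁷)(1400)(2310)²(8.500×10^-4)/(0.328 m) = 24.33 H.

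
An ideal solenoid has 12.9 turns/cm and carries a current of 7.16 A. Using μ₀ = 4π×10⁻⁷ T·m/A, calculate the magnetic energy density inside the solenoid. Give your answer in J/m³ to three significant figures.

B = μ₀nI = (4π×10⁻⁷)(1.290×10^3)(7.16) = 1.161×10^-2 T.
u = B²/(2μ₀) = (1.161×10^-2)²/(2×4π×10⁻⁷) = 53.6 J/m³.

u ≈ 53.6 J/m³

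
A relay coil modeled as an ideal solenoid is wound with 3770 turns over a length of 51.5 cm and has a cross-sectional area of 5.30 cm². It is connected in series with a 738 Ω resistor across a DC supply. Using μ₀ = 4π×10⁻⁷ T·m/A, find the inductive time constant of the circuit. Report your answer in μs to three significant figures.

τ ≈ 24.9 μs

A = 5.30 cm² = 5.300×10^-4 m².
L = μ₀N²A/ℓ = (4π×10⁻⁷)(3770)²(5.300×10^-4)/(0.515) = 1.838×10^-2 H.
τ = L/R = (1.838×10^-2)/(738) = 2.491×10^-5 s.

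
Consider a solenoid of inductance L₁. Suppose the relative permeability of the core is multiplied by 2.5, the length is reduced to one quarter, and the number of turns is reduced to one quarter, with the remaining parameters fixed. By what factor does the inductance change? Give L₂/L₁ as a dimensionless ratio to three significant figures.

L₂/L₁ = 0.625

For a solenoid, L ∝ μᵣN²A/ℓ.
L₂/L₁ = (2.5) × (0.25)^-1 × (0.25)^2 = 0.625.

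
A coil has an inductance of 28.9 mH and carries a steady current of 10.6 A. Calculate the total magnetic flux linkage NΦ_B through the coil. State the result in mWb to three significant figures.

NΦ_B ≈ 306 mWb

From L = NΦ_B/I, the flux linkage is NΦ_B = LI.
NΦ_B = (2.890×10^-2 H)(10.6 A) = 0.3063 Wb.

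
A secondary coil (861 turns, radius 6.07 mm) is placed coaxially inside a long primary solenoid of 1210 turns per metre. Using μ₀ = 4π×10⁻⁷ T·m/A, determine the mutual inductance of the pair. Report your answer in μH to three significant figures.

M ≈ 152 μH

The outer solenoid produces a uniform field B₁ = μ₀n₁I₁ across the inner coil,
so the flux linkage is N₂Φ = N₂B₁A₂ = μ₀n₁N₂A₂·I₁, giving M = μ₀n₁N₂A₂.
A₂ = πr² = π(6.070×10^-3 m)² = 1.158×10^-4 m².
M = (4π×10⁻⁷)(1210)(861)(1.158×10^-4) = 1.515×10^-4 H.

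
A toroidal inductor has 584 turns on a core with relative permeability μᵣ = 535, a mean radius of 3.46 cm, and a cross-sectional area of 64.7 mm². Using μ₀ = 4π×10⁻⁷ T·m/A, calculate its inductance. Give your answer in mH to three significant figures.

L ≈ 68.2 mH

For a thin toroid, L = μ₀μᵣN²A/(2πR).
L = (4π×10⁻⁷)(535)(584)²(6.470×10^-5) / (2π×3.460×10^-2 m) = 6.824×10^-2 H.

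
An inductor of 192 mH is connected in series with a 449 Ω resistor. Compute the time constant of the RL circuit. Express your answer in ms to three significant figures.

τ ≈ 0.428 ms

τ = L/R = (0.192 H)/(449 Ω) = 4.276×10^-4 s.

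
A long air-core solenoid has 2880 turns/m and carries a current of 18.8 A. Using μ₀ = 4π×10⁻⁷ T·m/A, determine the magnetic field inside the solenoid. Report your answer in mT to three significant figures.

Inside a long solenoid, B = μ₀nI.
B = (4π×10⁻⁷)(2.880×10^3 m⁻¹)(18.8 A) = 6.804×10^-2 T.

B ≈ 68.0 mT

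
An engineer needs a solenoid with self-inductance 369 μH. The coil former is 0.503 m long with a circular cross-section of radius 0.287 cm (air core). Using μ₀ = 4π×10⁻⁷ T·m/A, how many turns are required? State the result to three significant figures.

A = πr² = π(2.870×10^-3 m)² = 2.588×10^-5 m².
From L = μ₀N²A/ℓ, N = √(Lℓ / (μ₀A)).
N = √[(3.690×10^-4)(0.503) / ((4π×10⁻⁷)×2.588×10^-5)] = √(5.708×10^6) ≈ 2389.1.

N ≈ 2390 turns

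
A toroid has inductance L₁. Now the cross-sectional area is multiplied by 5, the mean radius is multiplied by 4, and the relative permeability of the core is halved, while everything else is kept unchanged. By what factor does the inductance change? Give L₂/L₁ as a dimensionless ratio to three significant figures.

L₂/L₁ = 0.625

For a toroid, L ∝ μᵣN²A/R.
L₂/L₁ = (5) × (4)^-1 × (0.5) = 0.625.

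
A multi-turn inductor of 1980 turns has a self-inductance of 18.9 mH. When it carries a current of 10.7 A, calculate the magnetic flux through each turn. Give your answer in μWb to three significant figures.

Φ_B ≈ 102 μWb

From L = NΦ_B/I, the flux per turn is Φ_B = LI/N.
Φ_B = (1.890×10^-2 H)(10.7 A)/1980 = 1.021×10^-4 Wb.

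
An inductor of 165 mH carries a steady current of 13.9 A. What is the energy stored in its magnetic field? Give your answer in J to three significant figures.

U ≈ 15.9 J

Stored magnetic energy: U = ½LI².
U = ½(0.165 H)(13.9 A)² = 15.94 J.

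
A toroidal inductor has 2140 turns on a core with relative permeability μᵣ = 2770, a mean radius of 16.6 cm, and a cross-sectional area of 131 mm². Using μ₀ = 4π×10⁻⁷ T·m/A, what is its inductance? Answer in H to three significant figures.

L ≈ 2.00 H

For a thin toroid, L = μ₀μᵣN²A/(2πR).
L = (4π×10⁻⁷)(2770)(2140)²(1.310×10^-4) / (2π×0.166 m) = 2.002 H.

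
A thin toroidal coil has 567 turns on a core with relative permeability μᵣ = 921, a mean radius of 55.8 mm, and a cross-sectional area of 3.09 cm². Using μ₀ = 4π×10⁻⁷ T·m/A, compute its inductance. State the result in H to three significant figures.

L ≈ 0.328 H

For a thin toroid, L = μ₀μᵣN²A/(2πR).
L = (4π×10⁻⁷)(921)(567)²(3.090×10^-4) / (2π×5.580×10^-2 m) = 0.3279 H.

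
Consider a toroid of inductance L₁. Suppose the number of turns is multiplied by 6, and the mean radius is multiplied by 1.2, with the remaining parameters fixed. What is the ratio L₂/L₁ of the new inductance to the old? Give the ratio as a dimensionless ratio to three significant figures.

L₂/L₁ = 30.0

For a toroid, L ∝ μᵣN²A/R.
L₂/L₁ = (6)^2 × (1.2)^-1 = 30.0.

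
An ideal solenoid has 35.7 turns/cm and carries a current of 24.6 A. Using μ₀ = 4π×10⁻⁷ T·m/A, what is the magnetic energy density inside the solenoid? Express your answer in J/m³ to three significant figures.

u ≈ 4850 J/m³

B = μ₀nI = (4π×10⁻⁷)(3.570×10^3)(24.6) = 0.1104 T.
u = B²/(2μ₀) = (0.1104)²/(2×4π×10⁻⁷) = 4.846×10^3 J/m³.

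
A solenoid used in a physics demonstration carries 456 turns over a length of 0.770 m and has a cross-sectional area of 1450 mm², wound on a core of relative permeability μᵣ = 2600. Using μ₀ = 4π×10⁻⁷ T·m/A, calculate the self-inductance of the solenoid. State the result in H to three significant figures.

L ≈ 1.28 H

A = 1450 mm² = 1.450×10^-3 m².
For a long solenoid, L = μ₀μᵣN²A/ℓ.
L = (4π×10⁻⁷)(2600)(456)²(1.450×10^-3)/(0.77 m) = 1.279 H.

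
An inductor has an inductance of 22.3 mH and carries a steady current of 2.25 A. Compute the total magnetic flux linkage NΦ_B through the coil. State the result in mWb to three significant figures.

NΦ_B ≈ 50.2 mWb

From L = NΦ_B/I, the flux linkage is NΦ_B = LI.
NΦ_B = (2.230×10^-2 H)(2.25 A) = 5.018×10^-2 Wb.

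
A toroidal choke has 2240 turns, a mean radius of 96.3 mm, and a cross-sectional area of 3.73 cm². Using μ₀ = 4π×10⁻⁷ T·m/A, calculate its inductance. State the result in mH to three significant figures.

L ≈ 3.89 mH

For a thin toroid, L = μ₀N²A/(2πR).
L = (4π×10⁻⁷)(2240)²(3.730×10^-4) / (2π×9.630×10^-2 m) = 3.887×10^-3 H.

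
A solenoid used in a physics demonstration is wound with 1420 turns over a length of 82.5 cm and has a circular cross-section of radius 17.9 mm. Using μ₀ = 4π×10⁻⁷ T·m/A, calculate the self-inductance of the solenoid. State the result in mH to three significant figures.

A = πr² = π(1.790×10^-2 m)² = 1.007×10^-3 m².
For a long solenoid, L = μ₀N²A/ℓ.
L = (4π×10⁻⁷)(1420)²(1.007×10^-3)/(0.825 m) = 3.092×10^-3 H.

L ≈ 3.09 mH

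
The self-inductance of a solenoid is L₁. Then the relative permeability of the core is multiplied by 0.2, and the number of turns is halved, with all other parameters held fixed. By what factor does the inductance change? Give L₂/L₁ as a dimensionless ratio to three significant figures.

L₂/L₁ = 0.0500

For a solenoid, L ∝ μᵣN²A/ℓ.
L₂/L₁ = (0.2) × (0.5)^2 = 0.0500.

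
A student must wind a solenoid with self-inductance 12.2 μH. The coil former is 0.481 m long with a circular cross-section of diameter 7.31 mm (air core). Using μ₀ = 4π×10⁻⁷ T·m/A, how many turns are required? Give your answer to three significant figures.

A = π(d/2)² = π(3.655×10^-3 m)² = 4.197×10^-5 m².
From L = μ₀N²A/ℓ, N = √(Lℓ / (μ₀A)).
N = √[(1.220×10^-5)(0.481) / ((4π×10⁻⁷)×4.197×10^-5)] = √(1.113×10^5) ≈ 333.6.

N ≈ 334 turns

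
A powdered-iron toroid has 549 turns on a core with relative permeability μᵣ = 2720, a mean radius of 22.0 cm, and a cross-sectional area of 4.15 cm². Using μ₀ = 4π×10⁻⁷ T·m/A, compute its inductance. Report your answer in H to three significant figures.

For a thin toroid, L = μ₀μᵣN²A/(2πR).
L = (4π×10⁻⁷)(2720)(549)²(4.150×10^-4) / (2π×0.22 m) = 0.3093 H.

L ≈ 0.309 H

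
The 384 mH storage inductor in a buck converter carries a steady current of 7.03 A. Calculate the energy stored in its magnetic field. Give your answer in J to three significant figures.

Stored magnetic energy: U = ½LI².
U = ½(0.384 H)(7.03 A)² = 9.489 J.

U ≈ 9.49 J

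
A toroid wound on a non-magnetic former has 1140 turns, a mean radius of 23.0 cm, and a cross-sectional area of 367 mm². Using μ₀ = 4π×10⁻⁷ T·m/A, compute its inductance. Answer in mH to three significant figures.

L ≈ 0.415 mH

For a thin toroid, L = μ₀N²A/(2πR).
L = (4π×10⁻⁷)(1140)²(3.670×10^-4) / (2π×0.23 m) = 4.147×10^-4 H.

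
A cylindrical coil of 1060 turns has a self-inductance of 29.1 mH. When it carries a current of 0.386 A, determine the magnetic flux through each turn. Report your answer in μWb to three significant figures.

Φ_B ≈ 10.6 μWb

From L = NΦ_B/I, the flux per turn is Φ_B = LI/N.
Φ_B = (2.910×10^-2 H)(0.386 A)/1060 = 1.060×10^-5 Wb.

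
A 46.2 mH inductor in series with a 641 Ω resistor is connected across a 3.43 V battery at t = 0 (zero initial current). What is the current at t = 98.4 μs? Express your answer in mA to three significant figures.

I ≈ 3.98 mA

τ = L/R = 4.620×10^-2/641 = 7.207×10^-5 s; final current I_∞ = ε/R = 3.43/641 = 5.351×10^-3 A.
I(t) = I_∞(1 − e^(−t/τ)) with t/τ = 1.365.
I = (5.351×10^-3)(1 − e^(−1.365)) = 3.9848×10^-3 A.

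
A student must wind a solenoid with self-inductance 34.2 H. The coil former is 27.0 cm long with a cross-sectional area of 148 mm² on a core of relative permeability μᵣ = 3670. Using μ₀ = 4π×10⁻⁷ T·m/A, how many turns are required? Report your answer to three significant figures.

N ≈ 3680 turns

A = 148 mm² = 1.480×10^-4 m².
From L = μ₀μᵣN²A/ℓ, N = √(Lℓ / (μ₀μᵣA)).
N = √[(34.2)(0.27) / ((4π×10⁻⁷)(3670)×1.480×10^-4)] = √(1.353×10^7) ≈ 3678.1.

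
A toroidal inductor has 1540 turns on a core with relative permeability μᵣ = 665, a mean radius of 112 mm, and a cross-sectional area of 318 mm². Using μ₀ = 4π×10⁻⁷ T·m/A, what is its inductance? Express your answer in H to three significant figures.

L ≈ 0.896 H

For a thin toroid, L = μ₀μᵣN²A/(2πR).
L = (4π×10⁻⁷)(665)(1540)²(3.180×10^-4) / (2π×0.112 m) = 0.8956 H.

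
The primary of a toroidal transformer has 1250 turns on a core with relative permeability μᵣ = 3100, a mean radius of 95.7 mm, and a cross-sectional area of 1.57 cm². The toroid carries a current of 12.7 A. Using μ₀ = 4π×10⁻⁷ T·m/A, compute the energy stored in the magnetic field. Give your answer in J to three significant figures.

L = μ₀μᵣN²A/(2πR) = (4π×10⁻⁷)(3100)(1250)²(1.570×10^-4)/(2π×9.570×10^-2) = 1.589 H.
U = ½LI² = ½(1.589)(12.7)² = 128.2 J.

U ≈ 128 J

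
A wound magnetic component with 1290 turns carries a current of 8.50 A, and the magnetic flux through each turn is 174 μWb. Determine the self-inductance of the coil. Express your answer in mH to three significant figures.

Self-inductance is defined by L = NΦ_B/I (flux linkage over current).
L = (1290)(1.740×10^-4 Wb)/(8.50 A) = 2.641×10^-2 H.

L ≈ 26.4 mH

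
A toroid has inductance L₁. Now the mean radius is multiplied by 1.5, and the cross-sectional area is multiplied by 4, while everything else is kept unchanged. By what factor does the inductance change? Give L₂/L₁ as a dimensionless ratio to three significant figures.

For a toroid, L ∝ μᵣN²A/R.
L₂/L₁ = (1.5)^-1 × (4) = 2.67.

L₂/L₁ = 2.67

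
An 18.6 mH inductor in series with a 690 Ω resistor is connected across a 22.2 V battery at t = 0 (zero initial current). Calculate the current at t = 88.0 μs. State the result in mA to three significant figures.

I ≈ 30.9 mA

τ = L/R = 1.860×10^-2/690 = 2.696×10^-5 s; final current I_∞ = ε/R = 22.2/690 = 3.217×10^-2 A.
I(t) = I_∞(1 − e^(−t/τ)) with t/τ = 3.265.
I = (3.217×10^-2)(1 − e^(−3.265)) = 3.094×10^-2 A.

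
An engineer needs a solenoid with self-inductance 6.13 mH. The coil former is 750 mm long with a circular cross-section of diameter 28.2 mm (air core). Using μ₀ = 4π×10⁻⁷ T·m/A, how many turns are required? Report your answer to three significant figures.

A = π(d/2)² = π(1.410×10^-2 m)² = 6.246×10^-4 m².
From L = μ₀N²A/ℓ, N = √(Lℓ / (μ₀A)).
N = √[(6.130×10^-3)(0.75) / ((4π×10⁻⁷)×6.246×10^-4)] = √(5.858×10^6) ≈ 2420.3.

N ≈ 2420 turns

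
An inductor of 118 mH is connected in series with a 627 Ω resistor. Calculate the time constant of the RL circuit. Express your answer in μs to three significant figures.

τ = L/R = (0.118 H)/(627 Ω) = 1.882×10^-4 s.

τ ≈ 188 μs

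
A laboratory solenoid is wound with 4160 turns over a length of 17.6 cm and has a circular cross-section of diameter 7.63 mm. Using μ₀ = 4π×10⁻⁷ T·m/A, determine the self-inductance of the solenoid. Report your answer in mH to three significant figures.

A = π(d/2)² = π(3.815×10^-3 m)² = 4.572×10^-5 m².
For a long solenoid, L = μ₀N²A/ℓ.
L = (4π×10⁻⁷)(4160)²(4.572×10^-5)/(0.176 m) = 5.650×10^-3 H.

L ≈ 5.65 mH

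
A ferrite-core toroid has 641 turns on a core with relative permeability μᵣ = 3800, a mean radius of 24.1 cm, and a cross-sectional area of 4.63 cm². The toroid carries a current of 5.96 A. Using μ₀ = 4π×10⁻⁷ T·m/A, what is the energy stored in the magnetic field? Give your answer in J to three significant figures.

U ≈ 10.7 J

L = μ₀μᵣN²A/(2πR) = (4π×10⁻⁷)(3800)(641)²(4.630×10^-4)/(2π×0.241) = 0.5999 H.
U = ½LI² = ½(0.5999)(5.96)² = 10.66 J.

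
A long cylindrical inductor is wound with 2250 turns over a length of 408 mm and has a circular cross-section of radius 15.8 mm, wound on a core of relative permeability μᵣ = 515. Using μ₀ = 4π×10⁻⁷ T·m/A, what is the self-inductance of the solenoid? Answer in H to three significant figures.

L ≈ 6.30 H

A = πr² = π(1.580×10^-2 m)² = 7.843×10^-4 m².
For a long solenoid, L = μ₀μᵣN²A/ℓ.
L = (4π×10⁻⁷)(515)(2250)²(7.843×10^-4)/(0.408 m) = 6.298 H.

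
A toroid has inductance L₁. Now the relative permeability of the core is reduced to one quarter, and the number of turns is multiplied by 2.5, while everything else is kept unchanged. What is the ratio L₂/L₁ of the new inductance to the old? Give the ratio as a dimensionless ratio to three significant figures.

For a toroid, L ∝ μᵣN²A/R.
L₂/L₁ = (0.25) × (2.5)^2 = 1.56.

L₂/L₁ = 1.56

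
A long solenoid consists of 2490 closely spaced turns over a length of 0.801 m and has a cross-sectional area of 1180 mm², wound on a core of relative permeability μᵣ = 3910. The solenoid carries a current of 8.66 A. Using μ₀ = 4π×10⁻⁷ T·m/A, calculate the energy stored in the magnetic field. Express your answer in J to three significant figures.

A = 1180 mm² = 1.180×10^-3 m².
L = μ₀μᵣN²A/ℓ = (4π×10⁻⁷)(3910)(2490)²(1.180×10^-3)/(0.801) = 44.88 H.
U = ½LI² = ½(44.88)(8.66)² = 1.683×10^3 J.

U ≈ 1680 J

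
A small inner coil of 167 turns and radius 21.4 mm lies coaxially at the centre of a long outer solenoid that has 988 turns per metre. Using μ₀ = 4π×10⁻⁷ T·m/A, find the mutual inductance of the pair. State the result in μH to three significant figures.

M ≈ 298 μH

The outer solenoid produces a uniform field B₁ = μ₀n₁I₁ across the inner coil,
so the flux linkage is N₂Φ = N₂B₁A₂ = μ₀n₁N₂A₂·I₁, giving M = μ₀n₁N₂A₂.
A₂ = πr² = π(2.140×10^-2 m)² = 1.439×10^-3 m².
M = (4π×10⁻⁷)(988)(167)(1.439×10^-3) = 2.983×10^-4 H.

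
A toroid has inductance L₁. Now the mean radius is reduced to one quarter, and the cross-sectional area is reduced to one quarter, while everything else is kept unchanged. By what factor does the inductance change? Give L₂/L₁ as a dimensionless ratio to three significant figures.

For a toroid, L ∝ μᵣN²A/R.
L₂/L₁ = (0.25)^-1 × (0.25) = 1.00.

L₂/L₁ = 1.00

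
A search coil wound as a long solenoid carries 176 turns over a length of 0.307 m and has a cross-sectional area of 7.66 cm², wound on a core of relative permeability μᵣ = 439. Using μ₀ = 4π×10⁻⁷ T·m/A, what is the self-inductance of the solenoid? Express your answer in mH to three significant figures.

A = 7.66 cm² = 7.660×10^-4 m².
For a long solenoid, L = μ₀μᵣN²A/ℓ.
L = (4π×10⁻⁷)(439)(176)²(7.660×10^-4)/(0.307 m) = 4.264×10^-2 H.

L ≈ 42.6 mH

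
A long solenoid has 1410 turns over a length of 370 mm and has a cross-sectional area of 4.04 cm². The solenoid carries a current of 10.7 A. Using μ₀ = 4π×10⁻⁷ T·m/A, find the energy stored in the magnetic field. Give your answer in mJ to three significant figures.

A = 4.04 cm² = 4.040×10^-4 m².
L = μ₀N²A/ℓ = (4π×10⁻⁷)(1410)²(4.040×10^-4)/(0.37) = 2.728×10^-3 H.
U = ½LI² = ½(2.728×10^-3)(10.7)² = 0.1562 J.

U ≈ 156 mJ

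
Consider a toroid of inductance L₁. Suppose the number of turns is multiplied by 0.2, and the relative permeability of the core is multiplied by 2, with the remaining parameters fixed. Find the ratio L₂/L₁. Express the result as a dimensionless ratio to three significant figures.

For a toroid, L ∝ μᵣN²A/R.
L₂/L₁ = (0.2)^2 × (2) = 0.0800.

L₂/L₁ = 0.0800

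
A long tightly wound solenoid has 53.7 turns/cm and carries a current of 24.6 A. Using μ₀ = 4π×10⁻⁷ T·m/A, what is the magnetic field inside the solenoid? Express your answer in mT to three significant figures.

B ≈ 166 mT

Inside a long solenoid, B = μ₀nI.
B = (4π×10⁻⁷)(5.370×10^3 m⁻¹)(24.6 A) = 0.166 T.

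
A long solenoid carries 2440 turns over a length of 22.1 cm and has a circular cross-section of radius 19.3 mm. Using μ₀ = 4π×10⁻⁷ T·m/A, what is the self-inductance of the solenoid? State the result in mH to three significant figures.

A = πr² = π(1.930×10^-2 m)² = 1.170×10^-3 m².
For a long solenoid, L = μ₀N²A/ℓ.
L = (4π×10⁻⁷)(2440)²(1.170×10^-3)/(0.221 m) = 3.962×10^-2 H.

L ≈ 39.6 mH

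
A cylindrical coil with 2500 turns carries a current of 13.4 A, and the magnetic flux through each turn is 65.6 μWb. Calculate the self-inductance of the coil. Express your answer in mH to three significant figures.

Self-inductance is defined by L = NΦ_B/I (flux linkage over current).
L = (2500)(6.560×10^-5 Wb)/(13.4 A) = 1.224×10^-2 H.

L ≈ 12.2 mH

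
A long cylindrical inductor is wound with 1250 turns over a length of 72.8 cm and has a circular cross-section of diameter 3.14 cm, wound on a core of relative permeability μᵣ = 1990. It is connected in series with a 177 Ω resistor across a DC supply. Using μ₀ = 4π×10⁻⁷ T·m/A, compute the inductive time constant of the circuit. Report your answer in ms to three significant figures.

A = π(d/2)² = π(1.570×10^-2 m)² = 7.744×10^-4 m².
L = μ₀μᵣN²A/ℓ = (4π×10⁻⁷)(1990)(1250)²(7.744×10^-4)/(0.728) = 4.156 H.
τ = L/R = (4.156)/(177) = 2.348×10^-2 s.

τ ≈ 23.5 ms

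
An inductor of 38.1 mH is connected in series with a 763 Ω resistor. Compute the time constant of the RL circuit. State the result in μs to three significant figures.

τ ≈ 49.9 μs

τ = L/R = (3.810×10^-2 H)/(763 Ω) = 4.993×10^-5 s.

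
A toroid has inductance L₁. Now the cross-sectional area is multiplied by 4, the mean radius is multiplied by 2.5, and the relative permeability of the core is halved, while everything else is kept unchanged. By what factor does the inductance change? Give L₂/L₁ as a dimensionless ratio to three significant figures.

L₂/L₁ = 0.800

For a toroid, L ∝ μᵣN²A/R.
L₂/L₁ = (4) × (2.5)^-1 × (0.5) = 0.800.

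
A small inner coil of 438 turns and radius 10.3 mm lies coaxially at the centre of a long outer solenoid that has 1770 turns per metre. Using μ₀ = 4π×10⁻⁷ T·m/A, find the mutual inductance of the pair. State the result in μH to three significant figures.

M ≈ 325 μH

The outer solenoid produces a uniform field B₁ = μ₀n₁I₁ across the inner coil,
so the flux linkage is N₂Φ = N₂B₁A₂ = μ₀n₁N₂A₂·I₁, giving M = μ₀n₁N₂A₂.
A₂ = πr² = π(1.030×10^-2 m)² = 3.333×10^-4 m².
M = (4π×10⁻⁷)(1770)(438)(3.333×10^-4) = 3.247×10^-4 H.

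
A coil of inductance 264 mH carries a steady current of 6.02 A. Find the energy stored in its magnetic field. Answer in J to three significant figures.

U ≈ 4.78 J

Stored magnetic energy: U = ½LI².
U = ½(0.264 H)(6.02 A)² = 4.784 J.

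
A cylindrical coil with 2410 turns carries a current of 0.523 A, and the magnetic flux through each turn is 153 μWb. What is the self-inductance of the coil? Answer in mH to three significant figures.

L ≈ 705 mH

Self-inductance is defined by L = NΦ_B/I (flux linkage over current).
L = (2410)(1.530×10^-4 Wb)/(0.523 A) = 0.705 H.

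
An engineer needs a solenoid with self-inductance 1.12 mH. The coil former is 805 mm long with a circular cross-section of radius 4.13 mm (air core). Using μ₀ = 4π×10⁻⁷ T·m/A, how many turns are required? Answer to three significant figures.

N ≈ 3660 turns

A = πr² = π(4.130×10^-3 m)² = 5.359×10^-5 m².
From L = μ₀N²A/ℓ, N = √(Lℓ / (μ₀A)).
N = √[(1.120×10^-3)(0.805) / ((4π×10⁻⁷)×5.359×10^-5)] = √(1.339×10^7) ≈ 3659.1.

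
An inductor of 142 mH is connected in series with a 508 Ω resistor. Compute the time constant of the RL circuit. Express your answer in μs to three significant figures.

τ = L/R = (0.142 H)/(508 Ω) = 2.795×10^-4 s.

τ ≈ 280 μs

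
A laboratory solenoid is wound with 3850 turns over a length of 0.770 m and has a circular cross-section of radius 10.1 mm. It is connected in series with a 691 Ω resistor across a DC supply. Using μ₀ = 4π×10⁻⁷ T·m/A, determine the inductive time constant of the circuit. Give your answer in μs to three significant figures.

τ ≈ 11.2 μs

A = πr² = π(1.010×10^-2 m)² = 3.2047×10^-4 m².
L = μ₀N²A/ℓ = (4π×10⁻⁷)(3850)²(3.2047×10^-4)/(0.77) = 7.752×10^-3 H.
τ = L/R = (7.752×10^-3)/(691) = 1.122×10^-5 s.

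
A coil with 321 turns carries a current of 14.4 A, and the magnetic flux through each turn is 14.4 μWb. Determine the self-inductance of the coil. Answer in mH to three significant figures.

Self-inductance is defined by L = NΦ_B/I (flux linkage over current).
L = (321)(1.440×10^-5 Wb)/(14.4 A) = 3.210×10^-4 H.

L ≈ 0.321 mH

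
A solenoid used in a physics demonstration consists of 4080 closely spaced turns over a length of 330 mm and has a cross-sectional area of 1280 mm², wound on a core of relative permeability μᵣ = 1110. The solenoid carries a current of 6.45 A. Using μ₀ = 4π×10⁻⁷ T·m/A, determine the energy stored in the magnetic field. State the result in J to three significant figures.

A = 1280 mm² = 1.280×10^-3 m².
L = μ₀μᵣN²A/ℓ = (4π×10⁻⁷)(1110)(4080)²(1.280×10^-3)/(0.33) = 90.06 H.
U = ½LI² = ½(90.06)(6.45)² = 1.873×10^3 J.

U ≈ 1870 J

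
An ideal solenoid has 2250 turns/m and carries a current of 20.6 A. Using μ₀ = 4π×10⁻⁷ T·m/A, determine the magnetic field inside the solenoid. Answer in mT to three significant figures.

B ≈ 58.2 mT

Inside a long solenoid, B = μ₀nI.
B = (4π×10⁻⁷)(2.250×10^3 m⁻¹)(20.6 A) = 5.8245×10^-2 T.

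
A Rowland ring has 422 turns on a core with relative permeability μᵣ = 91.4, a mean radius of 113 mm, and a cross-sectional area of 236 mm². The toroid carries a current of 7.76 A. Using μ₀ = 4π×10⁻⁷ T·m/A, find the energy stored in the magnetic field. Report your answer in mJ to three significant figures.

U ≈ 205 mJ

L = μ₀μᵣN²A/(2πR) = (4π×10⁻⁷)(91.4)(422)²(2.360×10^-4)/(2π×0.113) = 6.799×10^-3 H.
U = ½LI² = ½(6.799×10^-3)(7.76)² = 0.2047 J.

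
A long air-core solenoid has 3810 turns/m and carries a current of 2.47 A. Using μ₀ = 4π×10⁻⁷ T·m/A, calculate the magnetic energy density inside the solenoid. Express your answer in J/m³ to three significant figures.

B = μ₀nI = (4π×10⁻⁷)(3.810×10^3)(2.47) = 1.183×10^-2 T.
u = B²/(2μ₀) = (1.183×10^-2)²/(2×4π×10⁻⁷) = 55.64 J/m³.

u ≈ 55.6 J/m³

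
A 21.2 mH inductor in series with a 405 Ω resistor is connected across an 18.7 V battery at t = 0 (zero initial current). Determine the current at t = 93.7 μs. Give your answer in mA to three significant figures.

I ≈ 38.5 mA

τ = L/R = 2.120×10^-2/405 = 5.2346×10^-5 s; final current I_∞ = ε/R = 18.7/405 = 4.617×10^-2 A.
I(t) = I_∞(1 − e^(−t/τ)) with t/τ = 1.790.
I = (4.617×10^-2)(1 − e^(−1.790)) = 3.846×10^-2 A.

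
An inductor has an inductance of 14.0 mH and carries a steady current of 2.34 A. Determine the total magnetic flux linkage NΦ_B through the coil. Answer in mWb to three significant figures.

From L = NΦ_B/I, the flux linkage is NΦ_B = LI.
NΦ_B = (1.400×10^-2 H)(2.34 A) = 3.276×10^-2 Wb.

NΦ_B ≈ 32.8 mWb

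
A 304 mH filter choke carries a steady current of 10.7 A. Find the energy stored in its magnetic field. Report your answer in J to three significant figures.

U ≈ 17.4 J

Stored magnetic energy: U = ½LI².
U = ½(0.304 H)(10.7 A)² = 17.4 J.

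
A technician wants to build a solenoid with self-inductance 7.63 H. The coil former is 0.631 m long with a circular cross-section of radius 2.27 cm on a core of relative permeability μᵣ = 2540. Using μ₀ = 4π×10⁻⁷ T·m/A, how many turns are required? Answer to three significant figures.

A = πr² = π(2.270×10^-2 m)² = 1.619×10^-3 m².
From L = μ₀μᵣN²A/ℓ, N = √(Lℓ / (μ₀μᵣA)).
N = √[(7.63)(0.631) / ((4π×10⁻⁷)(2540)×1.619×10^-3)] = √(9.318×10^5) ≈ 965.3.

N ≈ 965 turns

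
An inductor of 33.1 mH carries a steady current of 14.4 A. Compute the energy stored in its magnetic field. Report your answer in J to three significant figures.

Stored magnetic energy: U = ½LI².
U = ½(3.310×10^-2 H)(14.4 A)² = 3.432 J.

U ≈ 3.43 J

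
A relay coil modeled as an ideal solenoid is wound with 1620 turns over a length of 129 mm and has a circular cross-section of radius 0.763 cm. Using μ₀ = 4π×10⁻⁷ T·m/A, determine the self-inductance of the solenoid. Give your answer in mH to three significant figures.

L ≈ 4.68 mH

A = πr² = π(7.630×10^-3 m)² = 1.829×10^-4 m².
For a long solenoid, L = μ₀N²A/ℓ.
L = (4π×10⁻⁷)(1620)²(1.829×10^-4)/(0.129 m) = 4.676×10^-3 H.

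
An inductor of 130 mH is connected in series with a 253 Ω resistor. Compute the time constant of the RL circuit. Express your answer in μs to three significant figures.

τ = L/R = (0.13 H)/(253 Ω) = 5.138×10^-4 s.

τ ≈ 514 μs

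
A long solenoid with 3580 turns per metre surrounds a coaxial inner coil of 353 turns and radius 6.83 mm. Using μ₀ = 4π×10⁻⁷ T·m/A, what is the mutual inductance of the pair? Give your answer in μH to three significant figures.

M ≈ 233 μH

The outer solenoid produces a uniform field B₁ = μ₀n₁I₁ across the inner coil,
so the flux linkage is N₂Φ = N₂B₁A₂ = μ₀n₁N₂A₂·I₁, giving M = μ₀n₁N₂A₂.
A₂ = πr² = π(6.830×10^-3 m)² = 1.466×10^-4 m².
M = (4π×10⁻⁷)(3580)(353)(1.466×10^-4) = 2.327×10^-4 H.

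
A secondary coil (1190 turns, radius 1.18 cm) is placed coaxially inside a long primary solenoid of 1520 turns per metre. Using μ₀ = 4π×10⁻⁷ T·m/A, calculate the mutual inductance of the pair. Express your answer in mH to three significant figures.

The outer solenoid produces a uniform field B₁ = μ₀n₁I₁ across the inner coil,
so the flux linkage is N₂Φ = N₂B₁A₂ = μ₀n₁N₂A₂·I₁, giving M = μ₀n₁N₂A₂.
A₂ = πr² = π(1.180×10^-2 m)² = 4.374×10^-4 m².
M = (4π×10⁻⁷)(1520)(1190)(4.374×10^-4) = 9.943×10^-4 H.

M ≈ 0.994 mH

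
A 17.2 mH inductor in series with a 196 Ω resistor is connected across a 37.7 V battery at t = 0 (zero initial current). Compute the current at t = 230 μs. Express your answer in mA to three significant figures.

I ≈ 178 mA

τ = L/R = 1.720×10^-2/196 = 8.776×10^-5 s; final current I_∞ = ε/R = 37.7/196 = 0.1923 A.
I(t) = I_∞(1 − e^(−t/τ)) with t/τ = 2.621.
I = (0.1923)(1 − e^(−2.621)) = 0.1784 A.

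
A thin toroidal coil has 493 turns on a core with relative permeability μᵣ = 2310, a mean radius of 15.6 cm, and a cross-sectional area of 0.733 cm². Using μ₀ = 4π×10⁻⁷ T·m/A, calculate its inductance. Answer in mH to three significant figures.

L ≈ 52.8 mH

For a thin toroid, L = μ₀μᵣN²A/(2πR).
L = (4π×10⁻⁷)(2310)(493)²(7.330×10^-5) / (2π×0.156 m) = 5.276×10^-2 H.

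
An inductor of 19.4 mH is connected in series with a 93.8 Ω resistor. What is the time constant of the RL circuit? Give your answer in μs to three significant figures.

τ = L/R = (1.940×10^-2 H)/(93.8 Ω) = 2.068×10^-4 s.

τ ≈ 207 μs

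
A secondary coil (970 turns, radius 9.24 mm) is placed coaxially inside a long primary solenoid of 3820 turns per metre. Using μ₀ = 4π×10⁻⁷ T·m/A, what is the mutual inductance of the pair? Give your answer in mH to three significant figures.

M ≈ 1.25 mH

The outer solenoid produces a uniform field B₁ = μ₀n₁I₁ across the inner coil,
so the flux linkage is N₂Φ = N₂B₁A₂ = μ₀n₁N₂A₂·I₁, giving M = μ₀n₁N₂A₂.
A₂ = πr² = π(9.240×10^-3 m)² = 2.682×10^-4 m².
M = (4π×10⁻⁷)(3820)(970)(2.682×10^-4) = 1.249×10^-3 H.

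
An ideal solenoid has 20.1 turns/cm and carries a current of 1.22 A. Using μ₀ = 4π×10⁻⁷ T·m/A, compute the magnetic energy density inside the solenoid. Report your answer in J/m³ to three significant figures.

u ≈ 3.78 J/m³

B = μ₀nI = (4π×10⁻⁷)(2.010×10^3)(1.22) = 3.082×10^-3 T.
u = B²/(2μ₀) = (3.082×10^-3)²/(2×4π×10⁻⁷) = 3.778 J/m³.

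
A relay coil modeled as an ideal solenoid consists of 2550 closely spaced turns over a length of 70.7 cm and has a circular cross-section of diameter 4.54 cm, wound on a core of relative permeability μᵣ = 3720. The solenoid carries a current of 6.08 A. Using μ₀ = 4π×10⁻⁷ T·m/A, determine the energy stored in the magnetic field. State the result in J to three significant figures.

A = π(d/2)² = π(2.270×10^-2 m)² = 1.619×10^-3 m².
L = μ₀μᵣN²A/ℓ = (4π×10⁻⁷)(3720)(2550)²(1.619×10^-3)/(0.707) = 69.6 H.
U = ½LI² = ½(69.6)(6.08)² = 1.286×10^3 J.

U ≈ 1290 J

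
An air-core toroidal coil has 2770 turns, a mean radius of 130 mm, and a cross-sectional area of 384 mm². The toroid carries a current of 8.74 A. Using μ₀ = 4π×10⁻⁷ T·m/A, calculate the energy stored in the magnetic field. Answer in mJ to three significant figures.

L = μ₀N²A/(2πR) = (4π×10⁻⁷)(2770)²(3.840×10^-4)/(2π×0.13) = 4.533×10^-3 H.
U = ½LI² = ½(4.533×10^-3)(8.74)² = 0.1731 J.

U ≈ 173 mJ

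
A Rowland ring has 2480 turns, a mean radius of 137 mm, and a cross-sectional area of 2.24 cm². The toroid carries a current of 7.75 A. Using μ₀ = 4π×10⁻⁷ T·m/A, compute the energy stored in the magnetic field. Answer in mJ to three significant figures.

U ≈ 60.4 mJ

L = μ₀N²A/(2πR) = (4π×10⁻⁷)(2480)²(2.240×10^-4)/(2π×0.137) = 2.011×10^-3 H.
U = ½LI² = ½(2.011×10^-3)(7.75)² = 6.040×10^-2 J.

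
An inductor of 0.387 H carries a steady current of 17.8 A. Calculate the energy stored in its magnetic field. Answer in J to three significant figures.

U ≈ 61.3 J

Stored magnetic energy: U = ½LI².
U = ½(0.387 H)(17.8 A)² = 61.31 J.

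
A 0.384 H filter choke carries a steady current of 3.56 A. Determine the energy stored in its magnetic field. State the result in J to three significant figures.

U ≈ 2.43 J

Stored magnetic energy: U = ½LI².
U = ½(0.384 H)(3.56 A)² = 2.433 J.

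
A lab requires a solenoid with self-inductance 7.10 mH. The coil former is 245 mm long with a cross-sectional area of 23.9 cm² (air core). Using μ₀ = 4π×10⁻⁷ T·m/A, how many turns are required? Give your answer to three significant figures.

A = 23.9 cm² = 2.390×10^-3 m².
From L = μ₀N²A/ℓ, N = √(Lℓ / (μ₀A)).
N = √[(7.100×10^-3)(0.245) / ((4π×10⁻⁷)×2.390×10^-3)] = √(5.792×10^5) ≈ 761.0.

N ≈ 761 turns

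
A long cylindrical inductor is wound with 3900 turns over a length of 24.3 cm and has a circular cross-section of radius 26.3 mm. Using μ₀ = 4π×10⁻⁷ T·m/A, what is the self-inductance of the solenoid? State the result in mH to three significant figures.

A = πr² = π(2.630×10^-2 m)² = 2.173×10^-3 m².
For a long solenoid, L = μ₀N²A/ℓ.
L = (4π×10⁻⁷)(3900)²(2.173×10^-3)/(0.243 m) = 0.1709 H.

L ≈ 171 mH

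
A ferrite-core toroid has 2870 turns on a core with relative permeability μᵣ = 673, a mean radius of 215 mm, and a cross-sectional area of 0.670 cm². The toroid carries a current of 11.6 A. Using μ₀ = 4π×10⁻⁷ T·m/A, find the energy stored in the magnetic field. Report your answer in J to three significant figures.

U ≈ 23.2 J

L = μ₀μᵣN²A/(2πR) = (4π×10⁻⁷)(673)(2870)²(6.700×10^-5)/(2π×0.215) = 0.345498 H.
U = ½LI² = ½(0.345498)(11.6)² = 23.245 J.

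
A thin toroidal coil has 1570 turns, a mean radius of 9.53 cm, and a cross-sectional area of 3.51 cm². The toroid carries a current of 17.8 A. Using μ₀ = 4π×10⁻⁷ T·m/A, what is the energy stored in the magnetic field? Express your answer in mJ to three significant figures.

L = μ₀N²A/(2πR) = (4π×10⁻⁷)(1570)²(3.510×10^-4)/(2π×9.530×10^-2) = 1.816×10^-3 H.
U = ½LI² = ½(1.816×10^-3)(17.8)² = 0.2876 J.

U ≈ 288 mJ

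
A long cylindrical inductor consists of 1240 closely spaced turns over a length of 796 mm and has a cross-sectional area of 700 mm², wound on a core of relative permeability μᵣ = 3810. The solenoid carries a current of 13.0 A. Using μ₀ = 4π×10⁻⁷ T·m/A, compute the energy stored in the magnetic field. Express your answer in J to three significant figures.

A = 700 mm² = 7.000×10^-4 m².
L = μ₀μᵣN²A/ℓ = (4π×10⁻⁷)(3810)(1240)²(7.000×10^-4)/(0.796) = 6.474 H.
U = ½LI² = ½(6.474)(13.0)² = 547 J.

U ≈ 547 J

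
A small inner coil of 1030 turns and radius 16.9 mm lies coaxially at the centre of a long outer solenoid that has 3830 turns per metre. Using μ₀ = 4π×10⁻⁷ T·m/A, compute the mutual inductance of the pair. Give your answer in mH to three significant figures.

The outer solenoid produces a uniform field B₁ = μ₀n₁I₁ across the inner coil,
so the flux linkage is N₂Φ = N₂B₁A₂ = μ₀n₁N₂A₂·I₁, giving M = μ₀n₁N₂A₂.
A₂ = πr² = π(1.690×10^-2 m)² = 8.973×10^-4 m².
M = (4π×10⁻⁷)(3830)(1030)(8.973×10^-4) = 4.448×10^-3 H.

M ≈ 4.45 mH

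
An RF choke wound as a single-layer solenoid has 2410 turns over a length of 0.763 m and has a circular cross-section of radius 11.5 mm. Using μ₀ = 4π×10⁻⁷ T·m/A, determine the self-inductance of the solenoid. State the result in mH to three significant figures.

A = πr² = π(1.150×10^-2 m)² = 4.1548×10^-4 m².
For a long solenoid, L = μ₀N²A/ℓ.
L = (4π×10⁻⁷)(2410)²(4.1548×10^-4)/(0.763 m) = 3.974×10^-3 H.

L ≈ 3.97 mH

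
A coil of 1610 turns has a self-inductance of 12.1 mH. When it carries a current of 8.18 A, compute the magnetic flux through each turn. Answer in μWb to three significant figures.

From L = NΦ_B/I, the flux per turn is Φ_B = LI/N.
Φ_B = (1.210×10^-2 H)(8.18 A)/1610 = 6.148×10^-5 Wb.

Φ_B ≈ 61.5 μWb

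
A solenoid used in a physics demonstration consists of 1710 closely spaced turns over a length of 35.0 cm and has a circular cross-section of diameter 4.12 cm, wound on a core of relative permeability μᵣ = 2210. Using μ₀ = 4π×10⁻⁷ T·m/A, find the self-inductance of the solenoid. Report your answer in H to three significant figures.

A = π(d/2)² = π(2.060×10^-2 m)² = 1.333×10^-3 m².
For a long solenoid, L = μ₀μᵣN²A/ℓ.
L = (4π×10⁻⁷)(2210)(1710)²(1.333×10^-3)/(0.35 m) = 30.93 H.

L ≈ 30.9 H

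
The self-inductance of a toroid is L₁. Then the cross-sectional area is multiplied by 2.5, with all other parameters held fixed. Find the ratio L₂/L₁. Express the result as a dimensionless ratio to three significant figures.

L₂/L₁ = 2.50

For a toroid, L ∝ μᵣN²A/R.
L₂/L₁ = (2.5) = 2.50.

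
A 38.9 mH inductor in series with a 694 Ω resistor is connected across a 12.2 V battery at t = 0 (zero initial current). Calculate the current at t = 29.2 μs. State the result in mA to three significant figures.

I ≈ 7.14 mA

τ = L/R = 3.890×10^-2/694 = 5.605×10^-5 s; final current I_∞ = ε/R = 12.2/694 = 1.758×10^-2 A.
I(t) = I_∞(1 − e^(−t/τ)) with t/τ = 0.521.
I = (1.758×10^-2)(1 − e^(−0.521)) = 7.138×10^-3 A.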